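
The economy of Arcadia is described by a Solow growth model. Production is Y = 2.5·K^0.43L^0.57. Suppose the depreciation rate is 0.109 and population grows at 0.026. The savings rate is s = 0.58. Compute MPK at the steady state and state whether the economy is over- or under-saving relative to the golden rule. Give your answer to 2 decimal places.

over-saving; MPK ≈ 0.10

The effective depreciation rate is n + δ = 0.026 + 0.109 = 0.135.
Steady-state k*: s·A·k^0.43 = 0.135·k gives k* = (0.58·2.5/0.135)^(1/0.57) ≈ 64.3920.
MPK = 0.43·2.5·64.3920^(-0.57) ≈ 0.1001.
MPK < n+δ = 0.135, so the economy is dynamically inefficient (over-saving).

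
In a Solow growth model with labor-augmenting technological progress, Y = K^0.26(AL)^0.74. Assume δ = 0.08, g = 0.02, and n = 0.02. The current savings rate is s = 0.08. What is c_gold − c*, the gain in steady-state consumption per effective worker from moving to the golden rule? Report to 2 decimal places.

Δc ≈ 0.17

n + g + δ = 0.02 + 0.02 + 0.08 = 0.12.
Current steady state (s = 0.08): k* = (0.08/0.12)^(1/0.74) ≈ 0.5781, y* = 0.5781^0.26 ≈ 0.8672, c* = (1−0.08)·0.8672 ≈ 0.7978.
Setting f'(k) = n+g+δ gives 0.26·k^(0.26−1) = 0.12, hence k_gold = (0.26/0.12)^(1/0.74) ≈ 2.8430.
y_gold = 2.8430^0.26 ≈ 1.3121, c_gold = y_gold − 0.12·k_gold ≈ 0.9710.
Gain: Δc = 0.9710 − 0.7978 ≈ 0.1731.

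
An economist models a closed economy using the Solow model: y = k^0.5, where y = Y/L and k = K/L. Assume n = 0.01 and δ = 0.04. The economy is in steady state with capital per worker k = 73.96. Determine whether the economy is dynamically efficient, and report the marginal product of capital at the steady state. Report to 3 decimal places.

dynamically efficient; MPK ≈ 0.058

Capital per worker breaks even when investment replaces (n + δ)·k; here n + δ = 0.05.
MPK = 0.5·k^(0.5−1) = 0.5·73.96^(-0.5) ≈ 0.0581.
MPK > 0.05, so the economy is dynamically efficient (under-saving).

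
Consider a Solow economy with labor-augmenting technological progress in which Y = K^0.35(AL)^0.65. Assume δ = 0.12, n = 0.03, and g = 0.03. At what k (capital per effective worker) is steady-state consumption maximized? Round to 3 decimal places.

k_gold ≈ 2.782

Break-even investment rate: n + g + δ = 0.03 + 0.03 + 0.12 = 0.18.
Golden rule sets MPK = n+g+δ: 0.35·k^(0.35−1) = 0.18, so k_gold = (0.35/0.18)^(1/0.65) ≈ 2.7816.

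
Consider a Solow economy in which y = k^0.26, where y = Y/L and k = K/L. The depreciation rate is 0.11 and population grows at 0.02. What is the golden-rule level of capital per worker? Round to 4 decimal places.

Capital per worker breaks even when investment replaces (n + δ)·k; here n + δ = 0.13.
Setting f'(k) = n+δ gives 0.26·k^(0.26−1) = 0.13, hence k_gold = (0.26/0.13)^(1/0.74) ≈ 2.5515.

k_gold ≈ 2.5515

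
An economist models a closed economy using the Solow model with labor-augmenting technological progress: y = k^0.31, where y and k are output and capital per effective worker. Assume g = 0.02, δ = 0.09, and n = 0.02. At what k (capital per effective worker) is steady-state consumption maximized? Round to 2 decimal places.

k_gold ≈ 3.52

Capital per effective worker breaks even when investment replaces (n + g + δ)·k; here n + g + δ = 0.13.
Maximizing c = f(k) − (n+g+δ)·k gives f'(k) = n+g+δ, i.e. 0.31·k^(0.31−1) = 0.13, so k_gold = (0.31/0.13)^(1/0.69) ≈ 3.5236.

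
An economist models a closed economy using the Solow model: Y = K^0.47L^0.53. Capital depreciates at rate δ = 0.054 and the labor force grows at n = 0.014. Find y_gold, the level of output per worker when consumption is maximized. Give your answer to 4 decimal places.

y_gold ≈ 5.5532

Break-even investment rate: n + δ = 0.014 + 0.054 = 0.068.
Golden rule sets MPK = n+δ: 0.47·k^(0.47−1) = 0.068, so k_gold = (0.47/0.068)^(1/0.53) ≈ 38.3822.
Output: y_gold = k_gold^0.47 = 38.3822^0.47 ≈ 5.5532.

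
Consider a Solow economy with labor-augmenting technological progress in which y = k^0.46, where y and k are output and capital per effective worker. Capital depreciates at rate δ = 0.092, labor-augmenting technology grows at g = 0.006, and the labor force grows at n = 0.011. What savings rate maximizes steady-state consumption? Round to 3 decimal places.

s_gold = 0.460

Capital per effective worker breaks even when investment replaces (n + g + δ)·k; here n + g + δ = 0.109.
At the golden rule MPK = n+g+δ, and in any Cobb-Douglas steady state s = (n+g+δ)·k/y = MPK·k/y = capital's share 0.46.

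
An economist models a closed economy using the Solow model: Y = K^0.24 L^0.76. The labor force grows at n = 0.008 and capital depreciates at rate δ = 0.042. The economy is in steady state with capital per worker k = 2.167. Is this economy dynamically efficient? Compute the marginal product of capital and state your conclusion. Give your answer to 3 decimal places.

dynamically efficient; MPK ≈ 0.133

The effective depreciation rate is n + δ = 0.008 + 0.042 = 0.05.
MPK = 0.24·k^(0.24−1) = 0.24·2.167^(-0.76) ≈ 0.1333.
MPK > 0.05, so the economy is dynamically efficient (under-saving).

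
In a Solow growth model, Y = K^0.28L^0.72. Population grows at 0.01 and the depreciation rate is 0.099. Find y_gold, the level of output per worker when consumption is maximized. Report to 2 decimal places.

y_gold ≈ 1.44

Capital per worker breaks even when investment replaces (n + δ)·k; here n + δ = 0.109.
At the golden rule the marginal product of capital equals n+δ: 0.28·k^(0.28−1) = 0.109. Solving, k_gold = (0.28/0.109)^(1/0.72) ≈ 3.7074.
Output: y_gold = k_gold^0.28 = 3.7074^0.28 ≈ 1.4432.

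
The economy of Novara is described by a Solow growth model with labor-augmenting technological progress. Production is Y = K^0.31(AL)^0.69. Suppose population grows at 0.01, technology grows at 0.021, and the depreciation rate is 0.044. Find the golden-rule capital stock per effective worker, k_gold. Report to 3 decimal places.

k_gold ≈ 7.820

Break-even investment rate: n + g + δ = 0.01 + 0.021 + 0.044 = 0.075.
Maximizing c = f(k) − (n+g+δ)·k gives f'(k) = n+g+δ, i.e. 0.31·k^(0.31−1) = 0.075, so k_gold = (0.31/0.075)^(1/0.69) ≈ 7.8197.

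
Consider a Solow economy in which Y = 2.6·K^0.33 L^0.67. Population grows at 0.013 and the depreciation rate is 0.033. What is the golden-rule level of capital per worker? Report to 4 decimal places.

Break-even investment rate: n + δ = 0.013 + 0.033 = 0.046.
At the golden rule the marginal product of capital equals n+δ: 0.33·2.6·k^(0.33−1) = 0.046. Solving, k_gold = (0.33·2.6/0.046)^(1/0.67) ≈ 78.8154.

k_gold ≈ 78.8154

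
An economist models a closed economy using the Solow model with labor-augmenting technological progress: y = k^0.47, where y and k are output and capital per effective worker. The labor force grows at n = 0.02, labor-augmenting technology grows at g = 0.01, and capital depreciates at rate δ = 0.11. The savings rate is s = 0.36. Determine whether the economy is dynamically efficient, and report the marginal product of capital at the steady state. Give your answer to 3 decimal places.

dynamically efficient; MPK ≈ 0.183

Capital per effective worker breaks even when investment replaces (n + g + δ)·k; here n + g + δ = 0.14.
Steady-state k*: s·k^0.47 = 0.14·k gives k* = (0.36/0.14)^(1/0.53) ≈ 5.9417.
MPK = 0.47·5.9417^(-0.53) ≈ 0.1828.
MPK > n+g+δ = 0.14, so the economy is dynamically efficient (under-saving).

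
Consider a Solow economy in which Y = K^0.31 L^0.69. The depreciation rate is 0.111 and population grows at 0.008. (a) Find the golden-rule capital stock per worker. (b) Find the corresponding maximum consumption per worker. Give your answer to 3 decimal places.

Capital per worker breaks even when investment replaces (n + δ)·k; here n + δ = 0.119.
Maximizing c = f(k) − (n+δ)·k gives f'(k) = n+δ, i.e. 0.31·k^(0.31−1) = 0.119, so k_gold = (0.31/0.119)^(1/0.69) ≈ 4.0053.
y_gold = 4.0053^0.31 ≈ 1.5375; c_gold = y_gold − 0.119·k_gold ≈ 1.0609.

(a) k_gold ≈ 4.005; (b) c_gold ≈ 1.061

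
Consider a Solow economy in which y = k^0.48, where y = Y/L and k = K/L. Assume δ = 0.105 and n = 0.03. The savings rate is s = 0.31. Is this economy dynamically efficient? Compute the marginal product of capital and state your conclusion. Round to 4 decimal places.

n + δ = 0.03 + 0.105 = 0.135.
Steady-state k*: s·k^0.48 = 0.135·k gives k* = (0.31/0.135)^(1/0.52) ≈ 4.9463.
MPK = 0.48·4.9463^(-0.52) ≈ 0.2090.
MPK > n+δ = 0.135, so the economy is dynamically efficient (under-saving).

dynamically efficient; MPK ≈ 0.2090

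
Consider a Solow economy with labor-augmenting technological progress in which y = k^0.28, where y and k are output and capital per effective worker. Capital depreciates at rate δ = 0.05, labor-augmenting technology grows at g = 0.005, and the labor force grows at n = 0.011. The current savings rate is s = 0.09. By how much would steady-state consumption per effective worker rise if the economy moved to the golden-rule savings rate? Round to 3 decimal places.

Δc ≈ 0.236

Capital per effective worker breaks even when investment replaces (n + g + δ)·k; here n + g + δ = 0.066.
Current steady state (s = 0.09): k* = (0.09/0.066)^(1/0.72) ≈ 1.5384, y* = 1.5384^0.28 ≈ 1.1282, c* = (1−0.09)·1.1282 ≈ 1.0267.
Golden rule sets MPK = n+g+δ: 0.28·k^(0.28−1) = 0.066, so k_gold = (0.28/0.066)^(1/0.72) ≈ 7.4419.
y_gold = 7.4419^0.28 ≈ 1.7542, c_gold = y_gold − 0.066·k_gold ≈ 1.2630.
Gain: Δc = 1.2630 − 1.0267 ≈ 0.2363.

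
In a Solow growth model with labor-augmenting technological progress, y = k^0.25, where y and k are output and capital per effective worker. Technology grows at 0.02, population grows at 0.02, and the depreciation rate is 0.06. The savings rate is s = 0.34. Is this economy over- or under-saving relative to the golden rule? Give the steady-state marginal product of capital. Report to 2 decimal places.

over-saving; MPK ≈ 0.07

Break-even investment rate: n + g + δ = 0.02 + 0.02 + 0.06 = 0.1.
Steady-state k*: s·k^0.25 = 0.1·k gives k* = (0.34/0.1)^(1/0.75) ≈ 5.1126.
MPK = 0.25·5.1126^(-0.75) ≈ 0.0735.
MPK < n+g+δ = 0.1, so the economy is dynamically inefficient (over-saving).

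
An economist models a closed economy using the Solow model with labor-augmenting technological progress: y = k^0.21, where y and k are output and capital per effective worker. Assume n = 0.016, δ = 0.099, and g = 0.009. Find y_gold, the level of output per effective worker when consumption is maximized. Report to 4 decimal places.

y_gold ≈ 1.1503

Break-even investment rate: n + g + δ = 0.016 + 0.009 + 0.099 = 0.124.
At the golden rule the marginal product of capital equals n+g+δ: 0.21·k^(0.21−1) = 0.124. Solving, k_gold = (0.21/0.124)^(1/0.79) ≈ 1.9481.
Output: y_gold = k_gold^0.21 = 1.9481^0.21 ≈ 1.1503.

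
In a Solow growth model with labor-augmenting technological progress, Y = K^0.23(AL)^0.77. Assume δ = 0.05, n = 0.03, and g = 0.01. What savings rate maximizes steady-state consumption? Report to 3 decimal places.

s_gold = 0.230

The effective depreciation rate is n + g + δ = 0.03 + 0.01 + 0.05 = 0.09.
At the golden rule MPK = n+g+δ, and in any Cobb-Douglas steady state s = (n+g+δ)·k/y = MPK·k/y = capital's share 0.23.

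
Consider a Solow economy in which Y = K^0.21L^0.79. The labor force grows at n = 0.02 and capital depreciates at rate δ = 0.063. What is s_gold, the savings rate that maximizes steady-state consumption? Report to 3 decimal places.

s_gold = 0.210

Capital per worker breaks even when investment replaces (n + δ)·k; here n + δ = 0.083.
At the golden rule MPK = n+δ, and in any Cobb-Douglas steady state s = (n+δ)·k/y = MPK·k/y = capital's share 0.21.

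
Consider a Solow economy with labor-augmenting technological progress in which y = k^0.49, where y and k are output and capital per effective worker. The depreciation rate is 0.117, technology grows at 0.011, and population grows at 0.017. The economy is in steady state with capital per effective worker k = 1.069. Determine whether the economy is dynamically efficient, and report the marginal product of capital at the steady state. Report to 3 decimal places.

Capital per effective worker breaks even when investment replaces (n + g + δ)·k; here n + g + δ = 0.145.
MPK = 0.49·k^(0.49−1) = 0.49·1.069^(-0.51) ≈ 0.4736.
MPK > 0.145, so the economy is dynamically efficient (under-saving).

dynamically efficient; MPK ≈ 0.474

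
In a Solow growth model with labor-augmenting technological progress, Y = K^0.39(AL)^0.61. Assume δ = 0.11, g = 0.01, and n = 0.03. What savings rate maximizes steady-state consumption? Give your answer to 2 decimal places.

s_gold = 0.39

Capital per effective worker breaks even when investment replaces (n + g + δ)·k; here n + g + δ = 0.15.
At the golden rule MPK = n+g+δ, and in any Cobb-Douglas steady state s = (n+g+δ)·k/y = MPK·k/y = capital's share 0.39.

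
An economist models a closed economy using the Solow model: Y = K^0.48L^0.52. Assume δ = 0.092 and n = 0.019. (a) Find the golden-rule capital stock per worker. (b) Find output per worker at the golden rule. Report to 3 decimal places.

Break-even investment rate: n + δ = 0.019 + 0.092 = 0.111.
Setting f'(k) = n+δ gives 0.48·k^(0.48−1) = 0.111, hence k_gold = (0.48/0.111)^(1/0.52) ≈ 16.7078.
y_gold = 16.7078^0.48 ≈ 3.8637.

(a) k_gold ≈ 16.708; (b) y_gold ≈ 3.864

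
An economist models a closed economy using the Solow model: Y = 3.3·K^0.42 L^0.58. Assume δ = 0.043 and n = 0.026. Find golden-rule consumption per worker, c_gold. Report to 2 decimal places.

n + δ = 0.026 + 0.043 = 0.069.
Maximizing c = f(k) − (n+δ)·k gives f'(k) = n+δ, i.e. 0.42·3.3·k^(0.42−1) = 0.069, so k_gold = (0.42·3.3/0.069)^(1/0.58) ≈ 176.3615.
y_gold = 3.3·176.3615^0.42 ≈ 28.9737.
c_gold = y_gold − (n+δ)·k_gold = 28.9737 − 0.069·176.3615 ≈ 16.8047.

c_gold ≈ 16.80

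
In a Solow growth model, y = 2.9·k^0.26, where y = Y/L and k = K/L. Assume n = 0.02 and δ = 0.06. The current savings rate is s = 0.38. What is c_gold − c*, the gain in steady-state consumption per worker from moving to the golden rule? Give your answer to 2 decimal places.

The effective depreciation rate is n + δ = 0.02 + 0.06 = 0.08.
Current steady state (s = 0.38): k* = (0.38·2.9/0.08)^(1/0.74) ≈ 34.6189, y* = 2.9·34.6189^0.26 ≈ 7.2882, c* = (1−0.38)·7.2882 ≈ 4.5187.
Setting f'(k) = n+δ gives 0.26·2.9·k^(0.26−1) = 0.08, hence k_gold = (0.26·2.9/0.08)^(1/0.74) ≈ 20.7299.
y_gold = 2.9·20.7299^0.26 ≈ 6.3784, c_gold = y_gold − 0.08·k_gold ≈ 4.7200.
Gain: Δc = 4.7200 − 4.5187 ≈ 0.2014.

Δc ≈ 0.20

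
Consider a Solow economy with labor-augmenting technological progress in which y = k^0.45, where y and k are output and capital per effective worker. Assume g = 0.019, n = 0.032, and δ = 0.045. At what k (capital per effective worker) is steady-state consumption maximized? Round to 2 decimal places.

k_gold ≈ 16.59

Break-even investment rate: n + g + δ = 0.032 + 0.019 + 0.045 = 0.096.
Maximizing c = f(k) − (n+g+δ)·k gives f'(k) = n+g+δ, i.e. 0.45·k^(0.45−1) = 0.096, so k_gold = (0.45/0.096)^(1/0.55) ≈ 16.5918.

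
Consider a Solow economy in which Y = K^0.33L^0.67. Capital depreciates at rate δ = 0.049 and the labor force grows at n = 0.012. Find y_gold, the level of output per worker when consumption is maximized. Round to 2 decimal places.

y_gold ≈ 2.30

Capital per worker breaks even when investment replaces (n + δ)·k; here n + δ = 0.061.
Golden rule sets MPK = n+δ: 0.33·k^(0.33−1) = 0.061, so k_gold = (0.33/0.061)^(1/0.67) ≈ 12.4252.
Output: y_gold = k_gold^0.33 = 12.4252^0.33 ≈ 2.2968.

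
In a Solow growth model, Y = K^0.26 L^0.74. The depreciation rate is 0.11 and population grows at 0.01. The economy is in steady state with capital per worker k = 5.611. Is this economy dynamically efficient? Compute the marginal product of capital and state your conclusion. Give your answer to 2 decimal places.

Capital per worker breaks even when investment replaces (n + δ)·k; here n + δ = 0.12.
MPK = 0.26·k^(0.26−1) = 0.26·5.611^(-0.74) ≈ 0.0726.
MPK < 0.12, so the economy is dynamically inefficient (over-saving).

dynamically inefficient; MPK ≈ 0.07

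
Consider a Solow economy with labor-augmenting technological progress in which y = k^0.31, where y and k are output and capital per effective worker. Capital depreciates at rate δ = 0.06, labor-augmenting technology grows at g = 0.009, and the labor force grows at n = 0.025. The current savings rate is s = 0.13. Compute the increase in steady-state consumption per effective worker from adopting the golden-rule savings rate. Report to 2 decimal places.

Δc ≈ 0.17

Break-even investment rate: n + g + δ = 0.025 + 0.009 + 0.06 = 0.094.
Current steady state (s = 0.13): k* = (0.13/0.094)^(1/0.69) ≈ 1.5999, y* = 1.5999^0.31 ≈ 1.1568, c* = (1−0.13)·1.1568 ≈ 1.0064.
Golden rule sets MPK = n+g+δ: 0.31·k^(0.31−1) = 0.094, so k_gold = (0.31/0.094)^(1/0.69) ≈ 5.6372.
y_gold = 5.6372^0.31 ≈ 1.7093, c_gold = y_gold − 0.094·k_gold ≈ 1.1794.
Gain: Δc = 1.1794 − 1.0064 ≈ 0.1730.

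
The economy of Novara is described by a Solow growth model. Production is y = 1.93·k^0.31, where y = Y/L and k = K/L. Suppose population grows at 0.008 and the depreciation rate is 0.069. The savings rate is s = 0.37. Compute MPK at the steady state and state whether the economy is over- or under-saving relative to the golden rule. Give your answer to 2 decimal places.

n + δ = 0.008 + 0.069 = 0.077.
Steady-state k*: s·A·k^0.31 = 0.077·k gives k* = (0.37·1.93/0.077)^(1/0.69) ≈ 25.2254.
MPK = 0.31·1.93·25.2254^(-0.69) ≈ 0.0645.
MPK < n+δ = 0.077, so the economy is dynamically inefficient (over-saving).

over-saving; MPK ≈ 0.06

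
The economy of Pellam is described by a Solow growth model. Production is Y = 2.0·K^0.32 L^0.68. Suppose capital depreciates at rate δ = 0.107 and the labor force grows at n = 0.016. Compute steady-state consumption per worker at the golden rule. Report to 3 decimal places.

c_gold ≈ 2.955

The effective depreciation rate is n + δ = 0.016 + 0.107 = 0.123.
Setting f'(k) = n+δ gives 0.32·2.0·k^(0.32−1) = 0.123, hence k_gold = (0.32·2.0/0.123)^(1/0.68) ≈ 11.3069.
y_gold = 2.0·11.3069^0.32 ≈ 4.3461.
c_gold = y_gold − (n+δ)·k_gold = 4.3461 − 0.123·11.3069 ≈ 2.9554.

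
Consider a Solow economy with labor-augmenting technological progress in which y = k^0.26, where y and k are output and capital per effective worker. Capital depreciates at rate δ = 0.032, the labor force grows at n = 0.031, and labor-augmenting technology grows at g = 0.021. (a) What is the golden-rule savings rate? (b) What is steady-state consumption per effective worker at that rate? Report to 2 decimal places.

Break-even investment rate: n + g + δ = 0.031 + 0.021 + 0.032 = 0.084.
For Cobb-Douglas, s_gold equals capital's share: s_gold = 0.26.
At the golden rule the marginal product of capital equals n+g+δ: 0.26·k^(0.26−1) = 0.084. Solving, k_gold = (0.26/0.084)^(1/0.74) ≈ 4.6036.
y_gold = 4.6036^0.26 ≈ 1.4873; c_gold = (1−0.26)·y_gold ≈ 1.1006.

(a) s_gold = 0.26; (b) c_gold ≈ 1.10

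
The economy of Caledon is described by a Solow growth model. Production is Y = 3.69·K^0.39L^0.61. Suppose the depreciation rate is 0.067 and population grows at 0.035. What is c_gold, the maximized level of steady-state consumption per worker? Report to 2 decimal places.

n + δ = 0.035 + 0.067 = 0.102.
Maximizing c = f(k) − (n+δ)·k gives f'(k) = n+δ, i.e. 0.39·3.69·k^(0.39−1) = 0.102, so k_gold = (0.39·3.69/0.102)^(1/0.61) ≈ 76.6322.
y_gold = 3.69·76.6322^0.39 ≈ 20.0423.
c_gold = y_gold − (n+δ)·k_gold = 20.0423 − 0.102·76.6322 ≈ 12.2258.

c_gold ≈ 12.23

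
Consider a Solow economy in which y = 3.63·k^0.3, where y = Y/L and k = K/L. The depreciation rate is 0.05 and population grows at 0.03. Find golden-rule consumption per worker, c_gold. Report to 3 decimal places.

Break-even investment rate: n + δ = 0.03 + 0.05 = 0.08.
At the golden rule the marginal product of capital equals n+δ: 0.3·3.63·k^(0.3−1) = 0.08. Solving, k_gold = (0.3·3.63/0.08)^(1/0.7) ≈ 41.6784.
y_gold = 3.63·41.6784^0.3 ≈ 11.1142.
c_gold = y_gold − (n+δ)·k_gold = 11.1142 − 0.08·41.6784 ≈ 7.7800.

c_gold ≈ 7.780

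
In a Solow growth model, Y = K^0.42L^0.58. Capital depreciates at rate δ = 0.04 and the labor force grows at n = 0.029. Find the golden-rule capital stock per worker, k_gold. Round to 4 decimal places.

k_gold ≈ 22.5120

Capital per worker breaks even when investment replaces (n + δ)·k; here n + δ = 0.069.
Maximizing c = f(k) − (n+δ)·k gives f'(k) = n+δ, i.e. 0.42·k^(0.42−1) = 0.069, so k_gold = (0.42/0.069)^(1/0.58) ≈ 22.5120.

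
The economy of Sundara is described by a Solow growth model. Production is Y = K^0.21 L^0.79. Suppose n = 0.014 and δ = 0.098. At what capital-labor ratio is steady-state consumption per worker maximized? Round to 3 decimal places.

n + δ = 0.014 + 0.098 = 0.112.
Golden rule sets MPK = n+δ: 0.21·k^(0.21−1) = 0.112, so k_gold = (0.21/0.112)^(1/0.79) ≈ 2.2160.

k_gold ≈ 2.216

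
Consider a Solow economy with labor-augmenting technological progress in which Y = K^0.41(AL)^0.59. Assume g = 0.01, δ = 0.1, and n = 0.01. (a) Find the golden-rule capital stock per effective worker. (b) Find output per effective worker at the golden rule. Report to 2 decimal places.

(a) k_gold ≈ 8.02; (b) y_gold ≈ 2.35

n + g + δ = 0.01 + 0.01 + 0.1 = 0.12.
Golden rule sets MPK = n+g+δ: 0.41·k^(0.41−1) = 0.12, so k_gold = (0.41/0.12)^(1/0.59) ≈ 8.0244.
y_gold = 8.0244^0.41 ≈ 2.3486.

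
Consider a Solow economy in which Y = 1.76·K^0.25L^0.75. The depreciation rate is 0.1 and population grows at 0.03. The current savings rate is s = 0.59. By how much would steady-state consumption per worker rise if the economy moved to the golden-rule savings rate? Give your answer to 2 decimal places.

Break-even investment rate: n + δ = 0.03 + 0.1 = 0.13.
Current steady state (s = 0.59): k* = (0.59·1.76/0.13)^(1/0.75) ≈ 15.9672, y* = 1.76·15.9672^0.25 ≈ 3.5182, c* = (1−0.59)·3.5182 ≈ 1.4425.
At the golden rule the marginal product of capital equals n+δ: 0.25·1.76·k^(0.25−1) = 0.13. Solving, k_gold = (0.25·1.76/0.13)^(1/0.75) ≈ 5.0817.
y_gold = 1.76·5.0817^0.25 ≈ 2.6425, c_gold = y_gold − 0.13·k_gold ≈ 1.9819.
Gain: Δc = 1.9819 − 1.4425 ≈ 0.5394.

Δc ≈ 0.54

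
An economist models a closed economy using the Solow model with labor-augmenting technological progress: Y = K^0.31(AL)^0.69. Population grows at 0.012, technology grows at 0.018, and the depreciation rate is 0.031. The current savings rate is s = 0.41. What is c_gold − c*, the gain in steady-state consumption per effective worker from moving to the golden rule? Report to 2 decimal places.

Δc ≈ 0.04

The effective depreciation rate is n + g + δ = 0.012 + 0.018 + 0.031 = 0.061.
Current steady state (s = 0.41): k* = (0.41/0.061)^(1/0.69) ≈ 15.8201, y* = 15.8201^0.31 ≈ 2.3537, c* = (1−0.41)·2.3537 ≈ 1.3887.
At the golden rule the marginal product of capital equals n+g+δ: 0.31·k^(0.31−1) = 0.061. Solving, k_gold = (0.31/0.061)^(1/0.69) ≈ 10.5496.
y_gold = 10.5496^0.31 ≈ 2.0759, c_gold = y_gold − 0.061·k_gold ≈ 1.4324.
Gain: Δc = 1.4324 − 1.3887 ≈ 0.0437.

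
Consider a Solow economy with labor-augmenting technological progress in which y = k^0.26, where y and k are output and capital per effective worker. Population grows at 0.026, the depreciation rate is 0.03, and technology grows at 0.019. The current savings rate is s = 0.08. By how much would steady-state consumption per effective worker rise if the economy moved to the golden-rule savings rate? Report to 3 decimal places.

n + g + δ = 0.026 + 0.019 + 0.03 = 0.075.
Current steady state (s = 0.08): k* = (0.08/0.075)^(1/0.74) ≈ 1.0911, y* = 1.0911^0.26 ≈ 1.0229, c* = (1−0.08)·1.0229 ≈ 0.9411.
At the golden rule the marginal product of capital equals n+g+δ: 0.26·k^(0.26−1) = 0.075. Solving, k_gold = (0.26/0.075)^(1/0.74) ≈ 5.3655.
y_gold = 5.3655^0.26 ≈ 1.5477, c_gold = y_gold − 0.075·k_gold ≈ 1.1453.
Gain: Δc = 1.1453 − 0.9411 ≈ 0.2042.

Δc ≈ 0.204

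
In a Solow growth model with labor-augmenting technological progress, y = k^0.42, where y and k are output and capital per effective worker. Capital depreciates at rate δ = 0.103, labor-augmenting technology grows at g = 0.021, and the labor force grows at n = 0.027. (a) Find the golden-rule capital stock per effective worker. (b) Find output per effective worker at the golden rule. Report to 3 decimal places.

n + g + δ = 0.027 + 0.021 + 0.103 = 0.151.
Setting f'(k) = n+g+δ gives 0.42·k^(0.42−1) = 0.151, hence k_gold = (0.42/0.151)^(1/0.58) ≈ 5.8343.
y_gold = 5.8343^0.42 ≈ 2.0976.

(a) k_gold ≈ 5.834; (b) y_gold ≈ 2.098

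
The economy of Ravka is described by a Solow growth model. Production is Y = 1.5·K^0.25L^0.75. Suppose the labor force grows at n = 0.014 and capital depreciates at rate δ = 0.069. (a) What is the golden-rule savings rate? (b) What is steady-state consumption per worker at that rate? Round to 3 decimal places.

(a) s_gold = 0.250; (b) c_gold ≈ 1.860

n + δ = 0.014 + 0.069 = 0.083.
For Cobb-Douglas, s_gold equals capital's share: s_gold = 0.25.
Golden rule sets MPK = n+δ: 0.25·1.5·k^(0.25−1) = 0.083, so k_gold = (0.25·1.5/0.083)^(1/0.75) ≈ 7.4691.
y_gold = 1.5·7.4691^0.25 ≈ 2.4798; c_gold = (1−0.25)·y_gold ≈ 1.8598.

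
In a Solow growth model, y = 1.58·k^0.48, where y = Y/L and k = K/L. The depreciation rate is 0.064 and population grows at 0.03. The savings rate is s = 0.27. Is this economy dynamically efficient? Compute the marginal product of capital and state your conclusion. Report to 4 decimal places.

dynamically efficient; MPK ≈ 0.1671

The effective depreciation rate is n + δ = 0.03 + 0.064 = 0.094.
Steady-state k*: s·A·k^0.48 = 0.094·k gives k* = (0.27·1.58/0.094)^(1/0.52) ≈ 18.3339.
MPK = 0.48·1.58·18.3339^(-0.52) ≈ 0.1671.
MPK > n+δ = 0.094, so the economy is dynamically efficient (under-saving).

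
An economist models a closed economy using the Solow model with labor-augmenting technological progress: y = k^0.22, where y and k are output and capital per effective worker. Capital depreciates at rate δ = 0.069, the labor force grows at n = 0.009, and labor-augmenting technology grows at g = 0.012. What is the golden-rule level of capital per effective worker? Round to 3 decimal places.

n + g + δ = 0.009 + 0.012 + 0.069 = 0.09.
Setting f'(k) = n+g+δ gives 0.22·k^(0.22−1) = 0.09, hence k_gold = (0.22/0.09)^(1/0.78) ≈ 3.1453.

k_gold ≈ 3.145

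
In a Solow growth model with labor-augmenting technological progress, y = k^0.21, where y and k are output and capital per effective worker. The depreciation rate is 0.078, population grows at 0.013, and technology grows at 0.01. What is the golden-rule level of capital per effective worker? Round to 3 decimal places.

Break-even investment rate: n + g + δ = 0.013 + 0.01 + 0.078 = 0.101.
Setting f'(k) = n+g+δ gives 0.21·k^(0.21−1) = 0.101, hence k_gold = (0.21/0.101)^(1/0.79) ≈ 2.5258.

k_gold ≈ 2.526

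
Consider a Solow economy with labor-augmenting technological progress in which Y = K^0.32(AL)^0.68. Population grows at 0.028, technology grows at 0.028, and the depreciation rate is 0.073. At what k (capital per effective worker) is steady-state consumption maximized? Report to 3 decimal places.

The effective depreciation rate is n + g + δ = 0.028 + 0.028 + 0.073 = 0.129.
At the golden rule the marginal product of capital equals n+g+δ: 0.32·k^(0.32−1) = 0.129. Solving, k_gold = (0.32/0.129)^(1/0.68) ≈ 3.8040.

k_gold ≈ 3.804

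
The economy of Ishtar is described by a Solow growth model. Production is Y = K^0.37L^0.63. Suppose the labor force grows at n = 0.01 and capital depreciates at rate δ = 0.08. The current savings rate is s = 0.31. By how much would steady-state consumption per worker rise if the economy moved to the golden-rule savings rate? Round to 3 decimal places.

Break-even investment rate: n + δ = 0.01 + 0.08 = 0.09.
Current steady state (s = 0.31): k* = (0.31/0.09)^(1/0.63) ≈ 7.1215, y* = 7.1215^0.37 ≈ 2.0675, c* = (1−0.31)·2.0675 ≈ 1.4266.
Setting f'(k) = n+δ gives 0.37·k^(0.37−1) = 0.09, hence k_gold = (0.37/0.09)^(1/0.63) ≈ 9.4306.
y_gold = 9.4306^0.37 ≈ 2.2939, c_gold = y_gold − 0.09·k_gold ≈ 1.4452.
Gain: Δc = 1.4452 − 1.4266 ≈ 0.0186.

Δc ≈ 0.019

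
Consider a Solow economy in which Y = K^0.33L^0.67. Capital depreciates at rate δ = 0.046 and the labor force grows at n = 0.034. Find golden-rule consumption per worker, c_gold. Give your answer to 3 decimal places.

c_gold ≈ 1.346

The effective depreciation rate is n + δ = 0.034 + 0.046 = 0.08.
Golden rule sets MPK = n+δ: 0.33·k^(0.33−1) = 0.08, so k_gold = (0.33/0.08)^(1/0.67) ≈ 8.2898.
y_gold = 8.2898^0.33 ≈ 2.0096.
c_gold = y_gold − (n+δ)·k_gold = 2.0096 − 0.08·8.2898 ≈ 1.3465.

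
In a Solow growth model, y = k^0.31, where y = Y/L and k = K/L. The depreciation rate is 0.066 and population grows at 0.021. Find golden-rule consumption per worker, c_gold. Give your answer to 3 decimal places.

Capital per worker breaks even when investment replaces (n + δ)·k; here n + δ = 0.087.
Golden rule sets MPK = n+δ: 0.31·k^(0.31−1) = 0.087, so k_gold = (0.31/0.087)^(1/0.69) ≈ 6.3063.
y_gold = 6.3063^0.31 ≈ 1.7698.
c_gold = y_gold − (n+δ)·k_gold = 1.7698 − 0.087·6.3063 ≈ 1.2212.

c_gold ≈ 1.221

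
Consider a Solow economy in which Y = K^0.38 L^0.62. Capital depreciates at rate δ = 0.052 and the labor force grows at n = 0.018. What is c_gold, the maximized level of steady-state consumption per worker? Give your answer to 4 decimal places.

Break-even investment rate: n + δ = 0.018 + 0.052 = 0.07.
Setting f'(k) = n+δ gives 0.38·k^(0.38−1) = 0.07, hence k_gold = (0.38/0.07)^(1/0.62) ≈ 15.3101.
y_gold = 15.3101^0.38 ≈ 2.8203.
c_gold = y_gold − (n+δ)·k_gold = 2.8203 − 0.07·15.3101 ≈ 1.7486.

c_gold ≈ 1.7486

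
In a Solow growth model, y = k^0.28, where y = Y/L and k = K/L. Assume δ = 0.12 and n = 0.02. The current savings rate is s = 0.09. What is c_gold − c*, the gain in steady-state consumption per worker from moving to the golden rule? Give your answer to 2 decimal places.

Δc ≈ 0.18

The effective depreciation rate is n + δ = 0.02 + 0.12 = 0.14.
Current steady state (s = 0.09): k* = (0.09/0.14)^(1/0.72) ≈ 0.5414, y* = 0.5414^0.28 ≈ 0.8421, c* = (1−0.09)·0.8421 ≈ 0.7663.
Golden rule sets MPK = n+δ: 0.28·k^(0.28−1) = 0.14, so k_gold = (0.28/0.14)^(1/0.72) ≈ 2.6188.
y_gold = 2.6188^0.28 ≈ 1.3094, c_gold = y_gold − 0.14·k_gold ≈ 0.9428.
Gain: Δc = 0.9428 − 0.7663 ≈ 0.1764.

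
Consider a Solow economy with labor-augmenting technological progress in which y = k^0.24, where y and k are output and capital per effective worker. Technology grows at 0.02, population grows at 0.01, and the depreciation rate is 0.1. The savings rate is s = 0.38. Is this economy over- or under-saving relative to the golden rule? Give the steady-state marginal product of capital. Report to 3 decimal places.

The effective depreciation rate is n + g + δ = 0.01 + 0.02 + 0.1 = 0.13.
Steady-state k*: s·k^0.24 = 0.13·k gives k* = (0.38/0.13)^(1/0.76) ≈ 4.1015.
MPK = 0.24·4.1015^(-0.76) ≈ 0.0821.
MPK < n+g+δ = 0.13, so the economy is dynamically inefficient (over-saving).

over-saving; MPK ≈ 0.082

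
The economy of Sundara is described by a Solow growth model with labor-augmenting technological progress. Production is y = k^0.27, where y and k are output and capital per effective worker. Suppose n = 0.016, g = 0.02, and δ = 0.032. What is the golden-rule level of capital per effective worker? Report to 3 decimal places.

Capital per effective worker breaks even when investment replaces (n + g + δ)·k; here n + g + δ = 0.068.
Setting f'(k) = n+g+δ gives 0.27·k^(0.27−1) = 0.068, hence k_gold = (0.27/0.068)^(1/0.73) ≈ 6.6122.

k_gold ≈ 6.612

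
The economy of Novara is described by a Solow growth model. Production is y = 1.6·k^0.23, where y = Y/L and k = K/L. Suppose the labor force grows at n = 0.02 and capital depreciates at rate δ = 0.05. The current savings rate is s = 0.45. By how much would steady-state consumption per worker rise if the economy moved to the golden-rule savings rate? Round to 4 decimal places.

Δc ≈ 0.2572

Break-even investment rate: n + δ = 0.02 + 0.05 = 0.07.
Current steady state (s = 0.45): k* = (0.45·1.6/0.07)^(1/0.77) ≈ 20.6343, y* = 1.6·20.6343^0.23 ≈ 3.2098, c* = (1−0.45)·3.2098 ≈ 1.7654.
Golden rule sets MPK = n+δ: 0.23·1.6·k^(0.23−1) = 0.07, so k_gold = (0.23·1.6/0.07)^(1/0.77) ≈ 8.6306.
y_gold = 1.6·8.6306^0.23 ≈ 2.6267, c_gold = y_gold − 0.07·k_gold ≈ 2.0226.
Gain: Δc = 2.0226 − 1.7654 ≈ 0.2572.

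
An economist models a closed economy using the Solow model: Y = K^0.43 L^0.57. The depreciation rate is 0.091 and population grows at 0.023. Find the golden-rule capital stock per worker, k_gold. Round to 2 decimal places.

The effective depreciation rate is n + δ = 0.023 + 0.091 = 0.114.
At the golden rule the marginal product of capital equals n+δ: 0.43·k^(0.43−1) = 0.114. Solving, k_gold = (0.43/0.114)^(1/0.57) ≈ 10.2687.

k_gold ≈ 10.27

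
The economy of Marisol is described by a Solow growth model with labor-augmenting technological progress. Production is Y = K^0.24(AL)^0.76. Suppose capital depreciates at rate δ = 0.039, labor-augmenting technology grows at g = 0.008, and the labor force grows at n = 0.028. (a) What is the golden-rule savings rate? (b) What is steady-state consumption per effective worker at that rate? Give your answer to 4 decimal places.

(a) s_gold = 0.2400; (b) c_gold ≈ 1.0973

The effective depreciation rate is n + g + δ = 0.028 + 0.008 + 0.039 = 0.075.
For Cobb-Douglas, s_gold equals capital's share: s_gold = 0.24.
At the golden rule the marginal product of capital equals n+g+δ: 0.24·k^(0.24−1) = 0.075. Solving, k_gold = (0.24/0.075)^(1/0.76) ≈ 4.6203.
y_gold = 4.6203^0.24 ≈ 1.4438; c_gold = (1−0.24)·y_gold ≈ 1.0973.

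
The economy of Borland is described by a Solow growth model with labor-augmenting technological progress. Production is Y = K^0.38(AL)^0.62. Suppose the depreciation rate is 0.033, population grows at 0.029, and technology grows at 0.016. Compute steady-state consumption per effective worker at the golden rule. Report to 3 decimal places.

Capital per effective worker breaks even when investment replaces (n + g + δ)·k; here n + g + δ = 0.078.
Maximizing c = f(k) − (n+g+δ)·k gives f'(k) = n+g+δ, i.e. 0.38·k^(0.38−1) = 0.078, so k_gold = (0.38/0.078)^(1/0.62) ≈ 12.8581.
y_gold = 12.8581^0.38 ≈ 2.6393.
c_gold = y_gold − (n+g+δ)·k_gold = 2.6393 − 0.078·12.8581 ≈ 1.6364.

c_gold ≈ 1.636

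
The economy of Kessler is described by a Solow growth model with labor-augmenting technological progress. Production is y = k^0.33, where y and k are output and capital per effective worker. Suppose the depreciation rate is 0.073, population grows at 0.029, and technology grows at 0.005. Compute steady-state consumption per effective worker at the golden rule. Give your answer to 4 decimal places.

n + g + δ = 0.029 + 0.005 + 0.073 = 0.107.
At the golden rule the marginal product of capital equals n+g+δ: 0.33·k^(0.33−1) = 0.107. Solving, k_gold = (0.33/0.107)^(1/0.67) ≈ 5.3709.
y_gold = 5.3709^0.33 ≈ 1.7415.
c_gold = y_gold − (n+g+δ)·k_gold = 1.7415 − 0.107·5.3709 ≈ 1.1668.

c_gold ≈ 1.1668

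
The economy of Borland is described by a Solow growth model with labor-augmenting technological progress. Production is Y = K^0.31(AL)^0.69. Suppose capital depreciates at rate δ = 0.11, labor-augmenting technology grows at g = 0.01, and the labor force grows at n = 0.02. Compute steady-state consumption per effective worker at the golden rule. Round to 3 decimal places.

Capital per effective worker breaks even when investment replaces (n + g + δ)·k; here n + g + δ = 0.14.
Setting f'(k) = n+g+δ gives 0.31·k^(0.31−1) = 0.14, hence k_gold = (0.31/0.14)^(1/0.69) ≈ 3.1647.
y_gold = 3.1647^0.31 ≈ 1.4292.
c_gold = y_gold − (n+g+δ)·k_gold = 1.4292 − 0.14·3.1647 ≈ 0.9862.

c_gold ≈ 0.986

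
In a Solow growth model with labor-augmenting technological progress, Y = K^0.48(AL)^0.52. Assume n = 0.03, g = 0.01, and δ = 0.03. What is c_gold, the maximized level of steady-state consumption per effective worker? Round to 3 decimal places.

c_gold ≈ 3.075

Break-even investment rate: n + g + δ = 0.03 + 0.01 + 0.03 = 0.07.
At the golden rule the marginal product of capital equals n+g+δ: 0.48·k^(0.48−1) = 0.07. Solving, k_gold = (0.48/0.07)^(1/0.52) ≈ 40.5478.
y_gold = 40.5478^0.48 ≈ 5.9132.
c_gold = y_gold − (n+g+δ)·k_gold = 5.9132 − 0.07·40.5478 ≈ 3.0749.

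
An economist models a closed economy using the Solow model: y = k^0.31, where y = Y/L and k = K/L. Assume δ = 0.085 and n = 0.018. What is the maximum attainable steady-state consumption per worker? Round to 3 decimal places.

c_gold ≈ 1.132

Capital per worker breaks even when investment replaces (n + δ)·k; here n + δ = 0.103.
Golden rule sets MPK = n+δ: 0.31·k^(0.31−1) = 0.103, so k_gold = (0.31/0.103)^(1/0.69) ≈ 4.9376.
y_gold = 4.9376^0.31 ≈ 1.6405.
c_gold = y_gold − (n+δ)·k_gold = 1.6405 − 0.103·4.9376 ≈ 1.1320.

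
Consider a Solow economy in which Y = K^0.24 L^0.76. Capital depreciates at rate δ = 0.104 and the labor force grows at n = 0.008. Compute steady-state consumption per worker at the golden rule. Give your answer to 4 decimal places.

c_gold ≈ 0.9668

n + δ = 0.008 + 0.104 = 0.112.
Golden rule sets MPK = n+δ: 0.24·k^(0.24−1) = 0.112, so k_gold = (0.24/0.112)^(1/0.76) ≈ 2.7259.
y_gold = 2.7259^0.24 ≈ 1.2721.
c_gold = y_gold − (n+δ)·k_gold = 1.2721 − 0.112·2.7259 ≈ 0.9668.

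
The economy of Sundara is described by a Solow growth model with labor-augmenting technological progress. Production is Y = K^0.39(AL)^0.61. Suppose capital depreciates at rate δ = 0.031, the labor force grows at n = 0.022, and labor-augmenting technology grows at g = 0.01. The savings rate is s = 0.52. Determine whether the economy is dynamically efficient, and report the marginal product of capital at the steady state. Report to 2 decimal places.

Capital per effective worker breaks even when investment replaces (n + g + δ)·k; here n + g + δ = 0.063.
Steady-state k*: s·k^0.39 = 0.063·k gives k* = (0.52/0.063)^(1/0.61) ≈ 31.8219.
MPK = 0.39·31.8219^(-0.61) ≈ 0.0472.
MPK < n+g+δ = 0.063, so the economy is dynamically inefficient (over-saving).

dynamically inefficient; MPK ≈ 0.05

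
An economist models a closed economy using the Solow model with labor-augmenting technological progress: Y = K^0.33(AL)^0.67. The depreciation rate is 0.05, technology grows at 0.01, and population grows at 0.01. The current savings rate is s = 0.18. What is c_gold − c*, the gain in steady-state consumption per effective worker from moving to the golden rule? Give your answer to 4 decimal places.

Δc ≈ 0.1323

Capital per effective worker breaks even when investment replaces (n + g + δ)·k; here n + g + δ = 0.07.
Current steady state (s = 0.18): k* = (0.18/0.07)^(1/0.67) ≈ 4.0945, y* = 4.0945^0.33 ≈ 1.5923, c* = (1−0.18)·1.5923 ≈ 1.3057.
Golden rule sets MPK = n+g+δ: 0.33·k^(0.33−1) = 0.07, so k_gold = (0.33/0.07)^(1/0.67) ≈ 10.1181.
y_gold = 10.1181^0.33 ≈ 2.1463, c_gold = y_gold − 0.07·k_gold ≈ 1.4380.
Gain: Δc = 1.4380 − 1.3057 ≈ 0.1323.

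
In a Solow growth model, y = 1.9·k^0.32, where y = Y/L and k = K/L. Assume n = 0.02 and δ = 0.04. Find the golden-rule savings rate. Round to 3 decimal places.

Capital per worker breaks even when investment replaces (n + δ)·k; here n + δ = 0.06.
At the golden rule MPK = n+δ, and in any Cobb-Douglas steady state s = (n+δ)·k/y = MPK·k/y = capital's share 0.32.

s_gold = 0.320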